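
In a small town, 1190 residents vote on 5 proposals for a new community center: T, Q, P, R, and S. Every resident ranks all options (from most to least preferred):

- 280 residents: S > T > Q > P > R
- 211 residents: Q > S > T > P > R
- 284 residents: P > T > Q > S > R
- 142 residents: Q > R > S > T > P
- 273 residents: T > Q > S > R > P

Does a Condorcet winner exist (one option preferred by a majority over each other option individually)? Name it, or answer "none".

Checking pairwise contests:
S beats T 633–557.
T beats Q 837–353.
T beats P 906–284.
T beats R 1048–142.
Q beats S 910–280.
Every option loses at least one head-to-head, so there is no Condorcet winner.

none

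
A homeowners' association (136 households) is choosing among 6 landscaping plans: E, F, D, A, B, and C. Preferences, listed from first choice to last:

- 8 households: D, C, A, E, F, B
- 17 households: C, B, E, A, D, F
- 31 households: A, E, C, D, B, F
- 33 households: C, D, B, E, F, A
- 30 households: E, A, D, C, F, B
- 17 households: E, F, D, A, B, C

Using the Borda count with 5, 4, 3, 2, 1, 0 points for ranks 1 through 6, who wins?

E

E: 8·2 + 17·3 + 31·4 + 33·2 + 30·5 + 17·5 = 492
F: 8·1 + 17·0 + 31·0 + 33·1 + 30·1 + 17·4 = 139
D: 8·5 + 17·1 + 31·2 + 33·4 + 30·3 + 17·3 = 392
A: 8·3 + 17·2 + 31·5 + 33·0 + 30·4 + 17·2 = 367
B: 8·0 + 17·4 + 31·1 + 33·3 + 30·0 + 17·1 = 215
C: 8·4 + 17·5 + 31·3 + 33·5 + 30·2 + 17·0 = 435
E has the highest Borda score (492).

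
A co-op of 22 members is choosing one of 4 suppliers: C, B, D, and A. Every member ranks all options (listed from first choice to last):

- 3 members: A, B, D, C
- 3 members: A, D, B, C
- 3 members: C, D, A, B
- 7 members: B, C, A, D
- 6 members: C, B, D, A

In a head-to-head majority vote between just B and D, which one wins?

B

Voters preferring B to D: 16; preferring D to B: 6.
B wins the head-to-head.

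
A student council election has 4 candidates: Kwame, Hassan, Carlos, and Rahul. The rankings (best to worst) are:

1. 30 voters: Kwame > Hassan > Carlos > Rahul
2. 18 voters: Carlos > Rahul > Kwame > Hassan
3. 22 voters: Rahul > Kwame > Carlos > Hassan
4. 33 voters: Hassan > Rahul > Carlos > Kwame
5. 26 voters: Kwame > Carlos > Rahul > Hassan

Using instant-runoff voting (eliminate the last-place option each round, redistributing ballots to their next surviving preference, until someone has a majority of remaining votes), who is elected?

Rahul

Round 1: Kwame 56, Hassan 33, Carlos 18, Rahul 22. Eliminate Carlos.
Round 2: Kwame 56, Hassan 33, Rahul 40. Eliminate Hassan.
Round 3: Kwame 56, Rahul 73. Rahul has a majority.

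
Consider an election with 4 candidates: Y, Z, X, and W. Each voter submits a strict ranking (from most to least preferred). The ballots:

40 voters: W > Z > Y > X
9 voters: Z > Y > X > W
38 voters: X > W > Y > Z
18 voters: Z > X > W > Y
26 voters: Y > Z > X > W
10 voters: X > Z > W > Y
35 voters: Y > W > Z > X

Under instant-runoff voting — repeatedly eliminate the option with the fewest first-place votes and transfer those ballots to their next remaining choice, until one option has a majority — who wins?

Round 1: Y 61, Z 27, X 48, W 40. Eliminate Z.
Round 2: Y 70, X 66, W 40. Eliminate W.
Round 3: Y 110, X 66. Y has a majority.

Y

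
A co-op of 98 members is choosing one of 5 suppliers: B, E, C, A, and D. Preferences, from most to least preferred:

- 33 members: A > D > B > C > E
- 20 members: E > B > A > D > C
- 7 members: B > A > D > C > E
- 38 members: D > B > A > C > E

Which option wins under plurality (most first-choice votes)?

First-place votes: B 7, E 20, C 0, A 33, D 38.
D has the most first-place votes.

D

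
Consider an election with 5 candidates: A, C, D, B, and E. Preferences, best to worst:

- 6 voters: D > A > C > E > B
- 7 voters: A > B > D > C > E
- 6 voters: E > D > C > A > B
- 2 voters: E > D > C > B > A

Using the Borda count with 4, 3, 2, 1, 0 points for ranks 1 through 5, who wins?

A: 6·3 + 7·4 + 6·1 + 2·0 = 52
C: 6·2 + 7·1 + 6·2 + 2·2 = 35
D: 6·4 + 7·2 + 6·3 + 2·3 = 62
B: 6·0 + 7·3 + 6·0 + 2·1 = 23
E: 6·1 + 7·0 + 6·4 + 2·4 = 38
D has the highest Borda score (62).

D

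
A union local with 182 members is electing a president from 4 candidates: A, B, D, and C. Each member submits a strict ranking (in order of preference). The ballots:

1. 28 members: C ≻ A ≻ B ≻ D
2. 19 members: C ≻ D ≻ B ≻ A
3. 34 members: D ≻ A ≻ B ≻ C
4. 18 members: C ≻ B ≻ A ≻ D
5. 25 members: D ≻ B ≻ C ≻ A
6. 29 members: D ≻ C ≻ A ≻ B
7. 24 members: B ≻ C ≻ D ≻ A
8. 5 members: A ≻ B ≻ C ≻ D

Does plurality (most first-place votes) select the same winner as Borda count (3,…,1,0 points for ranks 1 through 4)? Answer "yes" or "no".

Plurality — first-place votes: A 5, B 24, D 88, C 65. Winner: D.
Borda — scores: A 186, B 249, D 326, C 331. Winner: C.
The two methods disagree.

no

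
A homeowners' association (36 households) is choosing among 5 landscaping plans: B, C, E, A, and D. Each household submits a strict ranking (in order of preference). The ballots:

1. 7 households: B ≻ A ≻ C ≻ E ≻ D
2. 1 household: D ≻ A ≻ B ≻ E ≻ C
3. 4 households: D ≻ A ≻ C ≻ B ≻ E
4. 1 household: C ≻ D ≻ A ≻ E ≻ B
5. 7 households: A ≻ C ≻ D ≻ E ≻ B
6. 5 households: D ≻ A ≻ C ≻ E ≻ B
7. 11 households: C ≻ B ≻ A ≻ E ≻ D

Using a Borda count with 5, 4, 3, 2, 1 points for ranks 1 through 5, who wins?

B: 7·5 + 1·3 + 4·2 + 1·1 + 7·1 + 5·1 + 11·4 = 103
C: 7·3 + 1·1 + 4·3 + 1·5 + 7·4 + 5·3 + 11·5 = 137
E: 7·2 + 1·2 + 4·1 + 1·2 + 7·2 + 5·2 + 11·2 = 68
A: 7·4 + 1·4 + 4·4 + 1·3 + 7·5 + 5·4 + 11·3 = 139
D: 7·1 + 1·5 + 4·5 + 1·4 + 7·3 + 5·5 + 11·1 = 93
A has the highest Borda score (139).

A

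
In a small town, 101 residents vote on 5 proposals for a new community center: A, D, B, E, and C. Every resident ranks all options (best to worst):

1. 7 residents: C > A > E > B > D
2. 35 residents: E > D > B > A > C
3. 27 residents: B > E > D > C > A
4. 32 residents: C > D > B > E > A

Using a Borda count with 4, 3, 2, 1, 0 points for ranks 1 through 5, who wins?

A: 7·3 + 35·1 + 27·0 + 32·0 = 56
D: 7·0 + 35·3 + 27·2 + 32·3 = 255
B: 7·1 + 35·2 + 27·4 + 32·2 = 249
E: 7·2 + 35·4 + 27·3 + 32·1 = 267
C: 7·4 + 35·0 + 27·1 + 32·4 = 183
E has the highest Borda score (267).

E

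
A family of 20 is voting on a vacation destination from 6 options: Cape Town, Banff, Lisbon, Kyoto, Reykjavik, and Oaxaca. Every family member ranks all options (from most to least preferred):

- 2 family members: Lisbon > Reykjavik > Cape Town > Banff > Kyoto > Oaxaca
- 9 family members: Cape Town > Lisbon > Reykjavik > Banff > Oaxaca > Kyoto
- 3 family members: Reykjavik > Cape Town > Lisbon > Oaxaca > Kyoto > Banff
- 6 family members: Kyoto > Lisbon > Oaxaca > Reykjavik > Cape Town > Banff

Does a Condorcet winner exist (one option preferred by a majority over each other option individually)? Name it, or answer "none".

none

Checking pairwise contests:
Reykjavik beats Cape Town 11–9.
Cape Town beats Banff 20–0.
Cape Town beats Lisbon 12–8.
Cape Town beats Kyoto 14–6.
Lisbon beats Reykjavik 17–3.
Cape Town beats Oaxaca 14–6.
Every option loses at least one head-to-head, so there is no Condorcet winner.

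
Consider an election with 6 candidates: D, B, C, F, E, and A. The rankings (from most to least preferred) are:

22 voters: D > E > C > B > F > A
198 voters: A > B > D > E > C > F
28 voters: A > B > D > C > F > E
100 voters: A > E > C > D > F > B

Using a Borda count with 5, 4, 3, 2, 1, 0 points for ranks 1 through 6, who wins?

A

D: 22·5 + 198·3 + 28·3 + 100·2 = 988
B: 22·2 + 198·4 + 28·4 + 100·0 = 948
C: 22·3 + 198·1 + 28·2 + 100·3 = 620
F: 22·1 + 198·0 + 28·1 + 100·1 = 150
E: 22·4 + 198·2 + 28·0 + 100·4 = 884
A: 22·0 + 198·5 + 28·5 + 100·5 = 1630
A has the highest Borda score (1630).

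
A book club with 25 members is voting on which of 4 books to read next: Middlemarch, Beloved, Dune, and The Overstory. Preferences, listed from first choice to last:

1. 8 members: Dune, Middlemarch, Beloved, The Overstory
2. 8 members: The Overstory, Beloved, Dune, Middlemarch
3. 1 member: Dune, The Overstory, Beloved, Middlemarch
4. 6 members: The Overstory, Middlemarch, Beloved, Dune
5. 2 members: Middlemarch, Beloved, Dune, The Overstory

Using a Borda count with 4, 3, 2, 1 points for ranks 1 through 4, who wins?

Middlemarch: 8·3 + 8·1 + 1·1 + 6·3 + 2·4 = 59
Beloved: 8·2 + 8·3 + 1·2 + 6·2 + 2·3 = 60
Dune: 8·4 + 8·2 + 1·4 + 6·1 + 2·2 = 62
The Overstory: 8·1 + 8·4 + 1·3 + 6·4 + 2·1 = 69
The Overstory has the highest Borda score (69).

The Overstory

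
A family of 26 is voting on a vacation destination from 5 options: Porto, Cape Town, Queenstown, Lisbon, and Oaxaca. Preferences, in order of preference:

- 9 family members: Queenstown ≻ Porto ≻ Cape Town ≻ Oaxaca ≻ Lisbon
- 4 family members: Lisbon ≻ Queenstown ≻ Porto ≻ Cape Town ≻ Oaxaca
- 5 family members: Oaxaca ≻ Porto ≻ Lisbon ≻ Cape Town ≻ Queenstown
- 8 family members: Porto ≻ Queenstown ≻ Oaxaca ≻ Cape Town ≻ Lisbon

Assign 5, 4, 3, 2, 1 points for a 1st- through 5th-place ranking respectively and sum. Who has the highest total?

Porto: 9·4 + 4·3 + 5·4 + 8·5 = 108
Cape Town: 9·3 + 4·2 + 5·2 + 8·2 = 61
Queenstown: 9·5 + 4·4 + 5·1 + 8·4 = 98
Lisbon: 9·1 + 4·5 + 5·3 + 8·1 = 52
Oaxaca: 9·2 + 4·1 + 5·5 + 8·3 = 71
Porto has the highest Borda score (108).

Porto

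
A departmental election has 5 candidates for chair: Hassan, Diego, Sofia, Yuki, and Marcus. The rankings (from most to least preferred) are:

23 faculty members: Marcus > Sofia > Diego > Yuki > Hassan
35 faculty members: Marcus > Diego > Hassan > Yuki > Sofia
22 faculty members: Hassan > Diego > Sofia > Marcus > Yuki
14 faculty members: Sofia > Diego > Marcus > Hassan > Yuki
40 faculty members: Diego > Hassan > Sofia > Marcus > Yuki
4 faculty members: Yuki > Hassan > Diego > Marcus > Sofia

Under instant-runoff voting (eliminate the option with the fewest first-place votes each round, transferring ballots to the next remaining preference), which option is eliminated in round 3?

Round 1: Hassan 22, Diego 40, Sofia 14, Yuki 4, Marcus 58. Eliminate Yuki.
Round 2: Hassan 26, Diego 40, Sofia 14, Marcus 58. Eliminate Sofia.
Round 3: Hassan 26, Diego 54, Marcus 58. Eliminate Hassan.

Hassan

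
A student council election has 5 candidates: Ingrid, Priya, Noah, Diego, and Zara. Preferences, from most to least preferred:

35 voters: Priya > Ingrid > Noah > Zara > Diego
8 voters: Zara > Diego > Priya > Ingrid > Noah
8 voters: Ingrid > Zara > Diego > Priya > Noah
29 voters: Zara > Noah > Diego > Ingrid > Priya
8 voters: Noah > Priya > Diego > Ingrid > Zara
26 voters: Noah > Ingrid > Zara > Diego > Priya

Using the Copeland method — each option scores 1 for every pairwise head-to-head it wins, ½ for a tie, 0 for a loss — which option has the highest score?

Noah

Ingrid: beats Priya, Diego, and Zara; loses to Noah → score 3.
Priya: loses to Ingrid, Noah, Diego, and Zara → score 0.
Noah: beats Ingrid, Priya, Diego, and Zara → score 4.
Diego: beats Priya; loses to Ingrid, Noah, and Zara → score 1.
Zara: beats Priya and Diego; loses to Ingrid and Noah → score 2.
Noah has the best pairwise record.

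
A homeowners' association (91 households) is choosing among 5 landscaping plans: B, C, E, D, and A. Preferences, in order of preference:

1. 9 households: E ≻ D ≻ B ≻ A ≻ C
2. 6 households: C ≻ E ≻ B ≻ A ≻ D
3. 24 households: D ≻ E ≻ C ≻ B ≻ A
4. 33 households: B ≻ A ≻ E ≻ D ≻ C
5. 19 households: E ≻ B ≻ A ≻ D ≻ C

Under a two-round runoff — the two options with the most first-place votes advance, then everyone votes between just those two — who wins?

Round 1 first-place votes: B 33, C 6, E 28, D 24, A 0.
B and E advance.
Runoff: B is preferred to E by 33 voters; E by 58.
E wins the runoff.

E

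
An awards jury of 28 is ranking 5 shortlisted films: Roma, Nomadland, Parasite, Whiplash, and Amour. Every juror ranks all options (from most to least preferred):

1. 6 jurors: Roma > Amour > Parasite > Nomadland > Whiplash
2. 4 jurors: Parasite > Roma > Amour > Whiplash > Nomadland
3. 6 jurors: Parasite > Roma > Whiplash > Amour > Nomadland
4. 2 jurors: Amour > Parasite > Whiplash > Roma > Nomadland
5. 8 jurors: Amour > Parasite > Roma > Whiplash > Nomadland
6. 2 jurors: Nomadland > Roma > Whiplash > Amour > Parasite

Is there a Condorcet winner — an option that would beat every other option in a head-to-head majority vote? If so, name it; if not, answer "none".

Checking pairwise contests:
Parasite beats Roma 20–8.
Roma beats Nomadland 26–2.
Amour beats Parasite 18–10.
Roma beats Whiplash 26–2.
Roma beats Amour 18–10.
Every option loses at least one head-to-head, so there is no Condorcet winner.

none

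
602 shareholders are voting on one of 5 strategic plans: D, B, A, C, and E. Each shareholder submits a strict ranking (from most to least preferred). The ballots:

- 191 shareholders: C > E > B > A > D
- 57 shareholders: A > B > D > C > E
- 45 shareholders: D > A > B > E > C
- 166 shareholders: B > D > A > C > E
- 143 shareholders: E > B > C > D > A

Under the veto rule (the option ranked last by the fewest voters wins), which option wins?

B

Last-place votes: D 191, B 0, A 143, C 45, E 223.
B is ranked last by the fewest voters, so B wins.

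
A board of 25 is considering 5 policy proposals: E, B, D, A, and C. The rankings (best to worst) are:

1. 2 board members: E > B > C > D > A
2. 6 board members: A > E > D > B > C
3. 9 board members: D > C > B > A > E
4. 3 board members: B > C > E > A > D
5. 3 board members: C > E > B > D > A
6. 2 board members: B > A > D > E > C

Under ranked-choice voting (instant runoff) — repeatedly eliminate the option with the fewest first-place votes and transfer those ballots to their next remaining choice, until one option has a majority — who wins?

D

Round 1: E 2, B 5, D 9, A 6, C 3. Eliminate E.
Round 2: B 7, D 9, A 6, C 3. Eliminate C.
Round 3: B 10, D 9, A 6. Eliminate A.
Round 4: B 10, D 15. D has a majority.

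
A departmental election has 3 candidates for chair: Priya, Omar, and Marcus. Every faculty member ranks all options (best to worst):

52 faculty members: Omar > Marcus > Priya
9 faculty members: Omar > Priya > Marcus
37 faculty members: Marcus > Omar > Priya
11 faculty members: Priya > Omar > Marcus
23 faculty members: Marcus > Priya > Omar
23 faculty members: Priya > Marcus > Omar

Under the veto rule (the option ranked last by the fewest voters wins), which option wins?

Last-place votes: Priya 89, Omar 46, Marcus 20.
Marcus is ranked last by the fewest voters, so Marcus wins.

Marcus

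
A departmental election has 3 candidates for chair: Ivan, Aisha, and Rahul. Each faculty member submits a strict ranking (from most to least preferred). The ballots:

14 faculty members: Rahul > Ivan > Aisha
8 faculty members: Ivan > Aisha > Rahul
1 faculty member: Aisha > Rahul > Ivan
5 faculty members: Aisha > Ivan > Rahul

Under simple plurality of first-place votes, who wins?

First-place votes: Ivan 8, Aisha 6, Rahul 14.
Rahul has the most first-place votes.

Rahul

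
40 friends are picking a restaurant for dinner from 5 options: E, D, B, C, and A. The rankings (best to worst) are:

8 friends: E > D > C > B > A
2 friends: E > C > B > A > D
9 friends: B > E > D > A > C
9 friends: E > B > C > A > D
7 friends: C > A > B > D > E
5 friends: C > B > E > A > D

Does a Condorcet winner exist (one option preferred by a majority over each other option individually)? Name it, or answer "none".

none

Checking pairwise contests:
B beats E 21–19.
E beats D 33–7.
C beats B 22–18.
E beats C 28–12.
E beats A 33–7.
Every option loses at least one head-to-head, so there is no Condorcet winner.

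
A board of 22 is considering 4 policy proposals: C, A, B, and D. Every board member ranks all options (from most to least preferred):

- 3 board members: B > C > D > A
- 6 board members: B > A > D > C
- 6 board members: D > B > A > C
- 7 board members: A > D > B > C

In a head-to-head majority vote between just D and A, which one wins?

Voters preferring D to A: 9; preferring A to D: 13.
A wins the head-to-head.

A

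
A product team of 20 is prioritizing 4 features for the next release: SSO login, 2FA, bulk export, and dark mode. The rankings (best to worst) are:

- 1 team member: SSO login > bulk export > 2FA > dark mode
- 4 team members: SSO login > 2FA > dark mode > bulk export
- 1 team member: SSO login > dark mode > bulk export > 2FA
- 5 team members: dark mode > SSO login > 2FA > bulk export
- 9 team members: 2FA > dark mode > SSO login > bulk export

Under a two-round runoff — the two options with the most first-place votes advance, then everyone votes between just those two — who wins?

SSO login

Round 1 first-place votes: SSO login 6, 2FA 9, bulk export 0, dark mode 5.
2FA and SSO login advance.
Runoff: 2FA is preferred to SSO login by 9 voters; SSO login by 11.
SSO login wins the runoff.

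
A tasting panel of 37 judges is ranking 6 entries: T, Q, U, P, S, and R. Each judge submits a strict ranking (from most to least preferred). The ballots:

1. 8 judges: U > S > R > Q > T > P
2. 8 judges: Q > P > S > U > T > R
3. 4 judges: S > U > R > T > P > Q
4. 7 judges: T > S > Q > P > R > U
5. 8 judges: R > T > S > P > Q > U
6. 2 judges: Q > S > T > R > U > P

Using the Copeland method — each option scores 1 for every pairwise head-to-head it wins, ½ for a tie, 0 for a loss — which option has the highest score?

T: beats Q and P; loses to U, S, and R → score 2.
Q: beats U and P; loses to T, S, and R → score 2.
U: beats T and R; loses to Q, P, and S → score 2.
P: beats U; loses to T, Q, S, and R → score 1.
S: beats T, Q, U, P, and R → score 5.
R: beats T, Q, and P; loses to U and S → score 3.
S has the best pairwise record.

S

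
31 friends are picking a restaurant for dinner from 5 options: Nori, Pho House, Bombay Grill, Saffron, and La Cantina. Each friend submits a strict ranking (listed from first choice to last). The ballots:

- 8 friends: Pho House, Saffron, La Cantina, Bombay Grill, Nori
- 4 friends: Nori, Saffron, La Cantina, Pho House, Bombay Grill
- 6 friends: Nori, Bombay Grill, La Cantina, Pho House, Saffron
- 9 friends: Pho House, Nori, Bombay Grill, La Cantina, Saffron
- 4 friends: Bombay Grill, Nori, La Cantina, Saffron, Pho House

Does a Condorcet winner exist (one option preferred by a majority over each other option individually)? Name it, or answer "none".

Pho House

Pho House vs Nori: 17–14 for Pho House.
Pho House vs Bombay Grill: 21–10 for Pho House.
Pho House vs Saffron: 23–8 for Pho House.
Pho House vs La Cantina: 17–14 for Pho House.
Pho House beats every other option head-to-head.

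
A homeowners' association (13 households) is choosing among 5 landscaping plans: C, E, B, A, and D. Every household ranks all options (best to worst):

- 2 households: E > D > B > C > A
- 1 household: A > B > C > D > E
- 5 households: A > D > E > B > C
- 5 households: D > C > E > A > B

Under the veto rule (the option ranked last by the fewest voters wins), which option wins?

D

Last-place votes: C 5, E 1, B 5, A 2, D 0.
D is ranked last by the fewest voters, so D wins.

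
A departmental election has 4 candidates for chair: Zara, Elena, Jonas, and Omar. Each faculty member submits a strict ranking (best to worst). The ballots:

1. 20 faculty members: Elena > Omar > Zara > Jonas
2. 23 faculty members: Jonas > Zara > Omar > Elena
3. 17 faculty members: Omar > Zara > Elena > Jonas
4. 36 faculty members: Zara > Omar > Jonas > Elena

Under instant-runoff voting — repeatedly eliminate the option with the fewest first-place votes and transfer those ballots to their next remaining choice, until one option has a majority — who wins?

Round 1: Zara 36, Elena 20, Jonas 23, Omar 17. Eliminate Omar.
Round 2: Zara 53, Elena 20, Jonas 23. Zara has a majority.

Zara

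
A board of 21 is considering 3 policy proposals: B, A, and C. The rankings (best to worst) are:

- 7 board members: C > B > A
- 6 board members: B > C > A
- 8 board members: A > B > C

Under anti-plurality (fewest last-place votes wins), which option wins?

B

Last-place votes: B 0, A 13, C 8.
B is ranked last by the fewest voters, so B wins.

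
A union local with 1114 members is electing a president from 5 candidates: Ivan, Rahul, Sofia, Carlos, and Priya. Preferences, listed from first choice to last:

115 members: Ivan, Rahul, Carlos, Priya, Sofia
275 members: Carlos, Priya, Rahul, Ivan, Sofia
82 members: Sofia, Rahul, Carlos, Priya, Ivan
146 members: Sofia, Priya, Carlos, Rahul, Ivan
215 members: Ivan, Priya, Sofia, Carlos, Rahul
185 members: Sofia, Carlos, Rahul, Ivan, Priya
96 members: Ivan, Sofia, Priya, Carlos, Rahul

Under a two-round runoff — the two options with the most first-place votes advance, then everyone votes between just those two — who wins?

Ivan

Round 1 first-place votes: Ivan 426, Rahul 0, Sofia 413, Carlos 275, Priya 0.
Ivan and Sofia advance.
Runoff: Ivan is preferred to Sofia by 701 voters; Sofia by 413.
Ivan wins the runoff.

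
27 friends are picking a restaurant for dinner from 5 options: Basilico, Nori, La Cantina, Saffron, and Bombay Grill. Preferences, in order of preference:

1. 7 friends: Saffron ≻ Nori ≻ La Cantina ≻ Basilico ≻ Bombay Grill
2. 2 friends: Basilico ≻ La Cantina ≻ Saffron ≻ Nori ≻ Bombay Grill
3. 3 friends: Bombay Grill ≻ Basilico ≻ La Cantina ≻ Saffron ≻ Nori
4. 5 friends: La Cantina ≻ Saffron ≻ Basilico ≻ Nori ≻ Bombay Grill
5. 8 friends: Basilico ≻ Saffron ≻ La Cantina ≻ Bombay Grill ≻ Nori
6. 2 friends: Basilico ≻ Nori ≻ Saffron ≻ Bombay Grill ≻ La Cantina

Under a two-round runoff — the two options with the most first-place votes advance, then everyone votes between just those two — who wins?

Round 1 first-place votes: Basilico 12, Nori 0, La Cantina 5, Saffron 7, Bombay Grill 3.
Basilico and Saffron advance.
Runoff: Basilico is preferred to Saffron by 15 voters; Saffron by 12.
Basilico wins the runoff.

Basilico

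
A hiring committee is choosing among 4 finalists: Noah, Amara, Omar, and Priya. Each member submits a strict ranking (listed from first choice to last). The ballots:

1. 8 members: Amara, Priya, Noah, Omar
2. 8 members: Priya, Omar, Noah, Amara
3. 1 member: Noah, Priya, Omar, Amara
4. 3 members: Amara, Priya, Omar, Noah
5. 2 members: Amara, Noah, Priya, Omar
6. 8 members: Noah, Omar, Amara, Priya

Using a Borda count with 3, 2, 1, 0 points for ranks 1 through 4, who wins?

Noah: 8·1 + 8·1 + 1·3 + 3·0 + 2·2 + 8·3 = 47
Amara: 8·3 + 8·0 + 1·0 + 3·3 + 2·3 + 8·1 = 47
Omar: 8·0 + 8·2 + 1·1 + 3·1 + 2·0 + 8·2 = 36
Priya: 8·2 + 8·3 + 1·2 + 3·2 + 2·1 + 8·0 = 50
Priya has the highest Borda score (50).

Priya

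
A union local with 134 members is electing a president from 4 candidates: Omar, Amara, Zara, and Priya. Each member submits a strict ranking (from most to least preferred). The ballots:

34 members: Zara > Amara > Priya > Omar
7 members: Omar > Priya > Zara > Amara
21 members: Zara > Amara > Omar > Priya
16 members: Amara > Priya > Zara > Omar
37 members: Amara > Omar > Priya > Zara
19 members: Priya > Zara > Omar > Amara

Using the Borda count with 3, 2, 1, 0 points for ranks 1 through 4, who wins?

Amara

Omar: 34·0 + 7·3 + 21·1 + 16·0 + 37·2 + 19·1 = 135
Amara: 34·2 + 7·0 + 21·2 + 16·3 + 37·3 + 19·0 = 269
Zara: 34·3 + 7·1 + 21·3 + 16·1 + 37·0 + 19·2 = 226
Priya: 34·1 + 7·2 + 21·0 + 16·2 + 37·1 + 19·3 = 174
Amara has the highest Borda score (269).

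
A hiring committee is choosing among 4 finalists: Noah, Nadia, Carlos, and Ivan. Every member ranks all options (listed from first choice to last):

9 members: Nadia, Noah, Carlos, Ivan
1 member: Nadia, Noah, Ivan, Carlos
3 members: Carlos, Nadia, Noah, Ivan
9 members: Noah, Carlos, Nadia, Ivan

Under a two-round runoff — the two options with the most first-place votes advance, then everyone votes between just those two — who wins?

Nadia

Round 1 first-place votes: Noah 9, Nadia 10, Carlos 3, Ivan 0.
Nadia and Noah advance.
Runoff: Nadia is preferred to Noah by 13 voters; Noah by 9.
Nadia wins the runoff.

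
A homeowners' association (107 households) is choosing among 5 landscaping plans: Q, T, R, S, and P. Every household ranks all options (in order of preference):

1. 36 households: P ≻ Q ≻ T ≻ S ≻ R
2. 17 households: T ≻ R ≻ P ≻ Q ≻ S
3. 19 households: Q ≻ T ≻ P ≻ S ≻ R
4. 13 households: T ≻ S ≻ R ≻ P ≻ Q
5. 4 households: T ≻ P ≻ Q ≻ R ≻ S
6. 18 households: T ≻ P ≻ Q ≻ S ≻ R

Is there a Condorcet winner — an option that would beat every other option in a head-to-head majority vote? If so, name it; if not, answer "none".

none

Checking pairwise contests:
P beats Q 88–19.
Q beats T 55–52.
Q beats R 77–30.
Q beats S 94–13.
T beats P 71–36.
Every option loses at least one head-to-head, so there is no Condorcet winner.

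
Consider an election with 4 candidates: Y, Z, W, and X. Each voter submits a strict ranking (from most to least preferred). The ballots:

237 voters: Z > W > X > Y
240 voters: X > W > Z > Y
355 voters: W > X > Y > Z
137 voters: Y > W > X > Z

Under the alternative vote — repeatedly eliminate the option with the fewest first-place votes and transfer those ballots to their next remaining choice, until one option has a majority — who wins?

W

Round 1: Y 137, Z 237, W 355, X 240. Eliminate Y.
Round 2: Z 237, W 492, X 240. W has a majority.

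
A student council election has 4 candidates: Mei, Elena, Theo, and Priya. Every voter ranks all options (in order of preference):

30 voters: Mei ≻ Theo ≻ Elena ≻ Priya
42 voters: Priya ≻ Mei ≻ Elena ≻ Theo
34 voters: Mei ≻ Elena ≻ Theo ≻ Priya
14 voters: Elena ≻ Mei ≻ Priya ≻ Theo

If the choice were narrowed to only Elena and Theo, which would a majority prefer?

Voters preferring Elena to Theo: 90; preferring Theo to Elena: 30.
Elena wins the head-to-head.

Elena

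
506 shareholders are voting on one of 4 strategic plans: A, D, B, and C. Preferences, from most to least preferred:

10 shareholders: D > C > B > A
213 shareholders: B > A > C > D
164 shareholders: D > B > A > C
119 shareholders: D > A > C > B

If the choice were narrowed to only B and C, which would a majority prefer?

Voters preferring B to C: 377; preferring C to B: 129.
B wins the head-to-head.

B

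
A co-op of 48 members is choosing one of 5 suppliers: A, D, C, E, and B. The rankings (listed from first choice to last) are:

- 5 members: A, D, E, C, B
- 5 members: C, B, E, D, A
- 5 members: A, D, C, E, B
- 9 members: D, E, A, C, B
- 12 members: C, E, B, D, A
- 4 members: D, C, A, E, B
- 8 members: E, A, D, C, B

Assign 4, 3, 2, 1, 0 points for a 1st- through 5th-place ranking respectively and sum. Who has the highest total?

E

A: 5·4 + 5·0 + 5·4 + 9·2 + 12·0 + 4·2 + 8·3 = 90
D: 5·3 + 5·1 + 5·3 + 9·4 + 12·1 + 4·4 + 8·2 = 115
C: 5·1 + 5·4 + 5·2 + 9·1 + 12·4 + 4·3 + 8·1 = 112
E: 5·2 + 5·2 + 5·1 + 9·3 + 12·3 + 4·1 + 8·4 = 124
B: 5·0 + 5·3 + 5·0 + 9·0 + 12·2 + 4·0 + 8·0 = 39
E has the highest Borda score (124).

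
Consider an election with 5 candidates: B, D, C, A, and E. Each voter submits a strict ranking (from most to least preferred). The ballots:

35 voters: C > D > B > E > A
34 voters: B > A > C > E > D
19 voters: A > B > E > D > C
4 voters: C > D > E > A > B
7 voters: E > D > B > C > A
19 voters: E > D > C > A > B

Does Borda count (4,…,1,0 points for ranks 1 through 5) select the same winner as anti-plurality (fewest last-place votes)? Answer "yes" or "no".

no

Borda — scores: B 277, D 214, C 269, A 201, E 219. Winner: B.
Anti-plurality — last-place votes: B 23, D 34, C 19, A 42, E 0. Winner: E.
The two methods disagree.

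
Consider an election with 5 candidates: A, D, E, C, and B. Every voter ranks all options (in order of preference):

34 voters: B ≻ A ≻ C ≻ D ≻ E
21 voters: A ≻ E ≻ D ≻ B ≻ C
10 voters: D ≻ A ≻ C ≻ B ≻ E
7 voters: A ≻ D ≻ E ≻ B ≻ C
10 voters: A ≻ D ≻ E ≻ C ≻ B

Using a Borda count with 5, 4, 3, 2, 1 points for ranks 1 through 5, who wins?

A: 34·4 + 21·5 + 10·4 + 7·5 + 10·5 = 366
D: 34·2 + 21·3 + 10·5 + 7·4 + 10·4 = 249
E: 34·1 + 21·4 + 10·1 + 7·3 + 10·3 = 179
C: 34·3 + 21·1 + 10·3 + 7·1 + 10·2 = 180
B: 34·5 + 21·2 + 10·2 + 7·2 + 10·1 = 256
A has the highest Borda score (366).

A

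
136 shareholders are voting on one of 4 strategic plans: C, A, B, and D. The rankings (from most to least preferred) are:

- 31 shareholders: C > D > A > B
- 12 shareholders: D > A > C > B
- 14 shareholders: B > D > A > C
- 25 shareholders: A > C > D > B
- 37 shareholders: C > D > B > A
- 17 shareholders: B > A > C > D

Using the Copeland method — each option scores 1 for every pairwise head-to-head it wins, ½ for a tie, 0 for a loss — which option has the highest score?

C: beats B and D; ties A → score 2.5.
A: ties C and B; loses to D → score 1.
B: ties A; loses to C and D → score 0.5.
D: beats A and B; loses to C → score 2.
C has the best pairwise record.

C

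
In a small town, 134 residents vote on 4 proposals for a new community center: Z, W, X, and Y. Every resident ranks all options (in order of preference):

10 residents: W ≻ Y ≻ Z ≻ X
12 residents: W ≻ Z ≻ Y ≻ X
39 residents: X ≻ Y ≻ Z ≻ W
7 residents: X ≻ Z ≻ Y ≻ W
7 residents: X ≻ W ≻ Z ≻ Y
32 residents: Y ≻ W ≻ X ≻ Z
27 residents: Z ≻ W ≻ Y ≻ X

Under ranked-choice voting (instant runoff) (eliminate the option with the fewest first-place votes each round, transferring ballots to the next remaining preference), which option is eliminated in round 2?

Round 1: Z 27, W 22, X 53, Y 32. Eliminate W.
Round 2: Z 39, X 53, Y 42. Eliminate Z.

Z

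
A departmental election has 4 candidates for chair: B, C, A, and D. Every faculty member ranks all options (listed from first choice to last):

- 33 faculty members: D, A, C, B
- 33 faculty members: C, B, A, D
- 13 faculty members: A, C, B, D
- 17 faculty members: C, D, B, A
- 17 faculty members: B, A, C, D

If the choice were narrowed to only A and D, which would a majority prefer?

A

Voters preferring A to D: 63; preferring D to A: 50.
A wins the head-to-head.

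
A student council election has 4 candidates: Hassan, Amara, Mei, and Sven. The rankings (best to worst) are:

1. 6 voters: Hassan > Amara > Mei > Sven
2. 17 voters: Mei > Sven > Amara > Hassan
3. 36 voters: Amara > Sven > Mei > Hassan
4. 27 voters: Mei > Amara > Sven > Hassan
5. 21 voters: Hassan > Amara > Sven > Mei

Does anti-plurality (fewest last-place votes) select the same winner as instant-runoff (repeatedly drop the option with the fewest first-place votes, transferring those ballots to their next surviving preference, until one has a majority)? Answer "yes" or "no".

yes

Anti-plurality — last-place votes: Hassan 80, Amara 0, Mei 21, Sven 6. Winner: Amara.
Instant-runoff — R1 Hassan 27, Amara 36, Mei 44, Sven 0 (Sven out); R2 Hassan 27, Amara 36, Mei 44 (Hassan out); R3 Amara 63, Mei 44 (Amara winner). Winner: Amara.
The two methods agree.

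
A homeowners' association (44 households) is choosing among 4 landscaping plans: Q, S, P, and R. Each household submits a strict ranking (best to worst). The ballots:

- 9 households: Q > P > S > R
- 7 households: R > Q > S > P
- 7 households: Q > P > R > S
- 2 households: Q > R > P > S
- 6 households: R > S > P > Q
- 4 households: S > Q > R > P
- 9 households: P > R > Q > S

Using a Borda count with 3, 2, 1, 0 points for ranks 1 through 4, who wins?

Q: 9·3 + 7·2 + 7·3 + 2·3 + 6·0 + 4·2 + 9·1 = 85
S: 9·1 + 7·1 + 7·0 + 2·0 + 6·2 + 4·3 + 9·0 = 40
P: 9·2 + 7·0 + 7·2 + 2·1 + 6·1 + 4·0 + 9·3 = 67
R: 9·0 + 7·3 + 7·1 + 2·2 + 6·3 + 4·1 + 9·2 = 72
Q has the highest Borda score (85).

Q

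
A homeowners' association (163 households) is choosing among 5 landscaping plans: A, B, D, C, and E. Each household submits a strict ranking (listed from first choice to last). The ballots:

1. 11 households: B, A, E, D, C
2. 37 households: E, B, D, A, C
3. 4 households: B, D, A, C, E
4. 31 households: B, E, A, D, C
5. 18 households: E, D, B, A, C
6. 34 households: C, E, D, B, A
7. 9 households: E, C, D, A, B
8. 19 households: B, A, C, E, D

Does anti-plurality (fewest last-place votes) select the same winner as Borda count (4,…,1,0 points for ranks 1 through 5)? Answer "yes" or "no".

yes

Anti-plurality — last-place votes: A 34, B 9, D 19, C 97, E 4. Winner: E.
Borda — scores: A 224, B 441, D 268, C 205, E 492. Winner: E.
The two methods agree.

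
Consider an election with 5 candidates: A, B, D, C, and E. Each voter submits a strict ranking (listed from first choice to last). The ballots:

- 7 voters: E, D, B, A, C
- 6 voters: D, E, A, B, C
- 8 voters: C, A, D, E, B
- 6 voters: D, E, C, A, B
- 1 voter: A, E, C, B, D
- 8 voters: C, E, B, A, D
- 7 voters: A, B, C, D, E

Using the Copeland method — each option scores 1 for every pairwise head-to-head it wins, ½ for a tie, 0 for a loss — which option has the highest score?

C

A: beats B and D; loses to C and E → score 2.
B: loses to A, D, C, and E → score 0.
D: beats B and E; loses to A and C → score 2.
C: beats A, B, D, and E → score 4.
E: beats A and B; loses to D and C → score 2.
C has the best pairwise record.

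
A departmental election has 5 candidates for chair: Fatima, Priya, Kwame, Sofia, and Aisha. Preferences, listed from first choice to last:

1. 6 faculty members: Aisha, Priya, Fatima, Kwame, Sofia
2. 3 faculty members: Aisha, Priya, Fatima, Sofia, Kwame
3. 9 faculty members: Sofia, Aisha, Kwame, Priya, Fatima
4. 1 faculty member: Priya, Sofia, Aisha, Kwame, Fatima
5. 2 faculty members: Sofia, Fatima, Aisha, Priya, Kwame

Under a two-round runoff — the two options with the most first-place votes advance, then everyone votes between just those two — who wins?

Round 1 first-place votes: Fatima 0, Priya 1, Kwame 0, Sofia 11, Aisha 9.
Sofia and Aisha advance.
Runoff: Sofia is preferred to Aisha by 12 voters; Aisha by 9.
Sofia wins the runoff.

Sofia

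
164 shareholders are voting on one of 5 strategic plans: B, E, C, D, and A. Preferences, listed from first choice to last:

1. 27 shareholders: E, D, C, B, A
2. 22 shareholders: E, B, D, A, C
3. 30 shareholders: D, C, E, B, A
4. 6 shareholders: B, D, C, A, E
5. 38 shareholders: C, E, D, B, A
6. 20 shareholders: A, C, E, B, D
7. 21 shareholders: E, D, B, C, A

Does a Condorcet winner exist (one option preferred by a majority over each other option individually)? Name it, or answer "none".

Checking pairwise contests:
E beats B 158–6.
C beats E 94–70.
D beats C 106–58.
E beats D 128–36.
B beats A 144–20.
Every option loses at least one head-to-head, so there is no Condorcet winner.

none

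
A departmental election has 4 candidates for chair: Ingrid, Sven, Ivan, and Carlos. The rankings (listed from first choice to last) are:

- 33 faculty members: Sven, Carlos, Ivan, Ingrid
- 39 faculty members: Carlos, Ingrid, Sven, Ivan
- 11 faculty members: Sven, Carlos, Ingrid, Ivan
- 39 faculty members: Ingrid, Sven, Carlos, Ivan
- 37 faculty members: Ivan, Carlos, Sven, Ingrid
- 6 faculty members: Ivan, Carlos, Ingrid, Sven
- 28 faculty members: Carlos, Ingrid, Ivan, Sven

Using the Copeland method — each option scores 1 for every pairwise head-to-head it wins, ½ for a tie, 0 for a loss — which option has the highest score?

Carlos

Ingrid: beats Sven and Ivan; loses to Carlos → score 2.
Sven: beats Ivan; loses to Ingrid and Carlos → score 1.
Ivan: loses to Ingrid, Sven, and Carlos → score 0.
Carlos: beats Ingrid, Sven, and Ivan → score 3.
Carlos has the best pairwise record.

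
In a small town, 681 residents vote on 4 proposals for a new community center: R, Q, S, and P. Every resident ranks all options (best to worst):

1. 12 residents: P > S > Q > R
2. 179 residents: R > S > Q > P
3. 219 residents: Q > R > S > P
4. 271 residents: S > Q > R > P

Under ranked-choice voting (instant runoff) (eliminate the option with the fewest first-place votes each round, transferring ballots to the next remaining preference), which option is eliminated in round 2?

Round 1: R 179, Q 219, S 271, P 12. Eliminate P.
Round 2: R 179, Q 219, S 283. Eliminate R.

R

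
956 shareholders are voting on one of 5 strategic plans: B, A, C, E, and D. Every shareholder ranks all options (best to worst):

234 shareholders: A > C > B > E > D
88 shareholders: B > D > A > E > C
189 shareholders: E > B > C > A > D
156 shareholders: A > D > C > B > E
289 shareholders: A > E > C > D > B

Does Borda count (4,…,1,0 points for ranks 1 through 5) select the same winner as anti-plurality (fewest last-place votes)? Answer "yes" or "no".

Borda — scores: B 1543, A 3081, C 1970, E 1945, D 1021. Winner: A.
Anti-plurality — last-place votes: B 289, A 0, C 88, E 156, D 423. Winner: A.
The two methods agree.

yes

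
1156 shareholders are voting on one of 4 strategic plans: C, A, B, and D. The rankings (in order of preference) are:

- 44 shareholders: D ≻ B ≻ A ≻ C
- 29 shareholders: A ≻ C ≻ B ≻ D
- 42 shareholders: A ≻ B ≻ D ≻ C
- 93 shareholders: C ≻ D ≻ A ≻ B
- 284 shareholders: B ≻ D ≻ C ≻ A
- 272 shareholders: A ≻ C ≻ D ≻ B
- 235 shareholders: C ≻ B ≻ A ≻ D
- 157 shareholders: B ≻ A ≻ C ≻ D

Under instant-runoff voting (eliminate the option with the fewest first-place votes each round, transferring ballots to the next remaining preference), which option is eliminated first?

D

Round 1: C 328, A 343, B 441, D 44. Eliminate D.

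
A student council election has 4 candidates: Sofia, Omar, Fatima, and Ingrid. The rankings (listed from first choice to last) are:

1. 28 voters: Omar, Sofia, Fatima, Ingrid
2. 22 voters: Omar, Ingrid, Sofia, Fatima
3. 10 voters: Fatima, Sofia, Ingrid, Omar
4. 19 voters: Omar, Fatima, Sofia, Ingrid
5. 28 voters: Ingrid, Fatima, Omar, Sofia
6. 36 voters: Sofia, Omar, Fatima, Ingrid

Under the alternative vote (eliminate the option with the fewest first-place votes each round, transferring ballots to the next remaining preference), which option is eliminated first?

Round 1: Sofia 36, Omar 69, Fatima 10, Ingrid 28. Eliminate Fatima.

Fatima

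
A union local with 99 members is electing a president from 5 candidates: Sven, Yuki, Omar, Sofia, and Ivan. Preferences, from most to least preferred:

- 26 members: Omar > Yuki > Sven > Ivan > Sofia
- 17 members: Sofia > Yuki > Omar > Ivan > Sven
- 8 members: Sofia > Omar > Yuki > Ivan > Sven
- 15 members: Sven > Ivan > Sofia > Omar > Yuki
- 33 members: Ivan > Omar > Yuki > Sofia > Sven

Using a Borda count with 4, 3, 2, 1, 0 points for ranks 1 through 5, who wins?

Sven: 26·2 + 17·0 + 8·0 + 15·4 + 33·0 = 112
Yuki: 26·3 + 17·3 + 8·2 + 15·0 + 33·2 = 211
Omar: 26·4 + 17·2 + 8·3 + 15·1 + 33·3 = 276
Sofia: 26·0 + 17·4 + 8·4 + 15·2 + 33·1 = 163
Ivan: 26·1 + 17·1 + 8·1 + 15·3 + 33·4 = 228
Omar has the highest Borda score (276).

Omar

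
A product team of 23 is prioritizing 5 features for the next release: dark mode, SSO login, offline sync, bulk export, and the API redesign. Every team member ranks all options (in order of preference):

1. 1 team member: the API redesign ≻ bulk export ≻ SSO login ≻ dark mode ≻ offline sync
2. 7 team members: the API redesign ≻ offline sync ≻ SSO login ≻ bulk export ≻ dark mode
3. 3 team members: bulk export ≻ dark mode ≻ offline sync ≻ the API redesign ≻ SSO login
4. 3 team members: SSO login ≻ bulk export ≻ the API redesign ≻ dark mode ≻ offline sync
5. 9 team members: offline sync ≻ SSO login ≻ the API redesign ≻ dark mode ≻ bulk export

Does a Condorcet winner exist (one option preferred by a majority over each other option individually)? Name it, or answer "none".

offline sync vs dark mode: 16–7 for offline sync.
offline sync vs SSO login: 19–4 for offline sync.
offline sync vs bulk export: 16–7 for offline sync.
offline sync vs the API redesign: 12–11 for offline sync.
offline sync beats every other option head-to-head.

offline sync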